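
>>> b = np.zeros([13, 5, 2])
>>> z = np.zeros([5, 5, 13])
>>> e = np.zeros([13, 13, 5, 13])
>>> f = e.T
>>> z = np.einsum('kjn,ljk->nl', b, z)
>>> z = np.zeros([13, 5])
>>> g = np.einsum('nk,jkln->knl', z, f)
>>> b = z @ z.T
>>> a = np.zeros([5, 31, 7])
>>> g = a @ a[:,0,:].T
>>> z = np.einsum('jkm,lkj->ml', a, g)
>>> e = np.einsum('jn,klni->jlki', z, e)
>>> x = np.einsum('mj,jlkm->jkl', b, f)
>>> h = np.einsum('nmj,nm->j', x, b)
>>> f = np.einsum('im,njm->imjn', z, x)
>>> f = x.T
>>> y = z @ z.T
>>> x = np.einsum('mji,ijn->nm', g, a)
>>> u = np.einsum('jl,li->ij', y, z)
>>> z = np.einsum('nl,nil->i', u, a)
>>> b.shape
(13, 13)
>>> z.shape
(31,)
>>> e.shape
(7, 13, 13, 13)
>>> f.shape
(5, 13, 13)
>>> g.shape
(5, 31, 5)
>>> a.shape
(5, 31, 7)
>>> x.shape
(7, 5)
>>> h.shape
(5,)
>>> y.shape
(7, 7)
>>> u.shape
(5, 7)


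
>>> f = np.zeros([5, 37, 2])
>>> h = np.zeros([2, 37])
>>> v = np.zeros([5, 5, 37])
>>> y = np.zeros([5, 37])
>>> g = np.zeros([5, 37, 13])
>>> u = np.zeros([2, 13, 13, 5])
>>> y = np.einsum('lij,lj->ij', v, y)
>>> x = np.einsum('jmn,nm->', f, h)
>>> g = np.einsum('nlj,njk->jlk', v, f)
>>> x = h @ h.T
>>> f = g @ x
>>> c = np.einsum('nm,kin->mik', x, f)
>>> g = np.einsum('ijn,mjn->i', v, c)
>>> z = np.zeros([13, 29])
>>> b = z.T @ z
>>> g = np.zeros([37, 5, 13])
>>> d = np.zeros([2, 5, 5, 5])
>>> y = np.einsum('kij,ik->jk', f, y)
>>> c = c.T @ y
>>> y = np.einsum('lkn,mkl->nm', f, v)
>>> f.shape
(37, 5, 2)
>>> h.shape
(2, 37)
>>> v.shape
(5, 5, 37)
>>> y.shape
(2, 5)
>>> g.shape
(37, 5, 13)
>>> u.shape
(2, 13, 13, 5)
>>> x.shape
(2, 2)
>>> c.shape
(37, 5, 37)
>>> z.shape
(13, 29)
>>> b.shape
(29, 29)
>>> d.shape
(2, 5, 5, 5)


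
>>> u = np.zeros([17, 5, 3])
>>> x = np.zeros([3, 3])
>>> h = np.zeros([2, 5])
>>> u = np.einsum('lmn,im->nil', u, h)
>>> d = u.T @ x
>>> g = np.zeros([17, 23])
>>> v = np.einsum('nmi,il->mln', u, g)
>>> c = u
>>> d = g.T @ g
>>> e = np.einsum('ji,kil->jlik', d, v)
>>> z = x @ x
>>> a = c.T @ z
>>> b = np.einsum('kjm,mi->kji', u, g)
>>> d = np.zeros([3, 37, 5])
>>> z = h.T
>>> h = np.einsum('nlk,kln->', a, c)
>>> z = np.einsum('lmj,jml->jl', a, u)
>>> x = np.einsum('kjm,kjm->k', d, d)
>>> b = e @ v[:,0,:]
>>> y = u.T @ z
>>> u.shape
(3, 2, 17)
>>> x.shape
(3,)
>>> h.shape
()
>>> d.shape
(3, 37, 5)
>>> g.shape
(17, 23)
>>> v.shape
(2, 23, 3)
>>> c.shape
(3, 2, 17)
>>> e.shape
(23, 3, 23, 2)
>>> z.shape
(3, 17)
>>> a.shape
(17, 2, 3)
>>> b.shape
(23, 3, 23, 3)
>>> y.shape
(17, 2, 17)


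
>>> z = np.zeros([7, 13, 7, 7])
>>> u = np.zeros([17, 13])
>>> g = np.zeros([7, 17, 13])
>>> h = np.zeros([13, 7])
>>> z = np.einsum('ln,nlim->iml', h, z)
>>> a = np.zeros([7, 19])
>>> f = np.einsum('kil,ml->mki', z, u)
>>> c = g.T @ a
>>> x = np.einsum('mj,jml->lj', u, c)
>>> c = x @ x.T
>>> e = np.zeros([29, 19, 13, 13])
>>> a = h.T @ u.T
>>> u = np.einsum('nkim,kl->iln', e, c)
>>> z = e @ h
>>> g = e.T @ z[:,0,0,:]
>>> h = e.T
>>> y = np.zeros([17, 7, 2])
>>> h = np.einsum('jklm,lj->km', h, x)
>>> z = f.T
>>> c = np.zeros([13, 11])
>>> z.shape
(7, 7, 17)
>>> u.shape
(13, 19, 29)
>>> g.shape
(13, 13, 19, 7)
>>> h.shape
(13, 29)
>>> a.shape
(7, 17)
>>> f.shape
(17, 7, 7)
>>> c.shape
(13, 11)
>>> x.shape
(19, 13)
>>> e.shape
(29, 19, 13, 13)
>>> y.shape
(17, 7, 2)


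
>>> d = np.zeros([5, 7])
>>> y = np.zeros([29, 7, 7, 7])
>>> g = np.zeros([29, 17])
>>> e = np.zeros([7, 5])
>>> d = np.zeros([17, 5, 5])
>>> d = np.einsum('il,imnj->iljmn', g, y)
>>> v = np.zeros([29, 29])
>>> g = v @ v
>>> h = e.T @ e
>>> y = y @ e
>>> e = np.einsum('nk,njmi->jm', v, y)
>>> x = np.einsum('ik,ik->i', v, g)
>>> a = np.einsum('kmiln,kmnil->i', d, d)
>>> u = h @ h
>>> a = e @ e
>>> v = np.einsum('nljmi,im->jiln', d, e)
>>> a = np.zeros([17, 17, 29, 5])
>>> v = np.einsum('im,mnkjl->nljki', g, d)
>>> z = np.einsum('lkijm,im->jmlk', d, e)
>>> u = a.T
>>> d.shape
(29, 17, 7, 7, 7)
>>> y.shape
(29, 7, 7, 5)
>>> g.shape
(29, 29)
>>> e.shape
(7, 7)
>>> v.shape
(17, 7, 7, 7, 29)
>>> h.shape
(5, 5)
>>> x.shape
(29,)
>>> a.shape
(17, 17, 29, 5)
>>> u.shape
(5, 29, 17, 17)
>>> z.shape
(7, 7, 29, 17)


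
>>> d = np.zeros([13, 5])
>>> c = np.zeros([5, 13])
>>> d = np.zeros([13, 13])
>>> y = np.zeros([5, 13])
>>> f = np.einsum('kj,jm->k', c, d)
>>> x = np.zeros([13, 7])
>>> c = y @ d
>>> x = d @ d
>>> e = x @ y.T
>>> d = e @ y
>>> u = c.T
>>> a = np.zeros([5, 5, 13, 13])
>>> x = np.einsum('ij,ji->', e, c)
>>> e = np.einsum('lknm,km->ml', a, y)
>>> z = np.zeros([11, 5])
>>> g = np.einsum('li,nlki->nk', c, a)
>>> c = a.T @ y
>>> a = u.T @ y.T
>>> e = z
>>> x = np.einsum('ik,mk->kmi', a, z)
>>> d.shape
(13, 13)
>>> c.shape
(13, 13, 5, 13)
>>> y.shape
(5, 13)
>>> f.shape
(5,)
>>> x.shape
(5, 11, 5)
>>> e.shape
(11, 5)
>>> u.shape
(13, 5)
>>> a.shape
(5, 5)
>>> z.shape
(11, 5)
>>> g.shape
(5, 13)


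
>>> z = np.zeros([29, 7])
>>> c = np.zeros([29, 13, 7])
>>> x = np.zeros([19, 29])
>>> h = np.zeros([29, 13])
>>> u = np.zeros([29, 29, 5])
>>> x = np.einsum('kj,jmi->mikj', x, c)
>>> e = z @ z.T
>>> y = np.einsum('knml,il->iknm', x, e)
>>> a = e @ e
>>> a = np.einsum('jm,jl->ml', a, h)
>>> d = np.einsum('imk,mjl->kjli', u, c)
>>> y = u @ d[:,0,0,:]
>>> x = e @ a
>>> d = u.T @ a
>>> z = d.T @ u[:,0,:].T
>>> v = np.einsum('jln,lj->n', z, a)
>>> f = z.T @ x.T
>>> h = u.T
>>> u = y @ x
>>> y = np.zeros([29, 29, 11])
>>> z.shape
(13, 29, 29)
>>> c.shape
(29, 13, 7)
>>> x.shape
(29, 13)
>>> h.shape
(5, 29, 29)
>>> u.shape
(29, 29, 13)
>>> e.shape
(29, 29)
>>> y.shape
(29, 29, 11)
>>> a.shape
(29, 13)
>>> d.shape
(5, 29, 13)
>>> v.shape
(29,)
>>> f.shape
(29, 29, 29)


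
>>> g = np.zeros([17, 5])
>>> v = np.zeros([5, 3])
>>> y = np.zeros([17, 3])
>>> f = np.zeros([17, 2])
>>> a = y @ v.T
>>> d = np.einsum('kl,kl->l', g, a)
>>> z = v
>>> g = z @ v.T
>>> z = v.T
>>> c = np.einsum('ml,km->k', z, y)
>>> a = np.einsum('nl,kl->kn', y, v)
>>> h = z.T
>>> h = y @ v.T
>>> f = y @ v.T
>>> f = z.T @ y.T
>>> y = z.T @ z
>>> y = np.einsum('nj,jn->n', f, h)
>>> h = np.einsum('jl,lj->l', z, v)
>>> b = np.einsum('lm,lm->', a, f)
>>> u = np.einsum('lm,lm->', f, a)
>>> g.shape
(5, 5)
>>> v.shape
(5, 3)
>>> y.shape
(5,)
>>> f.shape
(5, 17)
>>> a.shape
(5, 17)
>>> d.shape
(5,)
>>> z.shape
(3, 5)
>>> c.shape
(17,)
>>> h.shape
(5,)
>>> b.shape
()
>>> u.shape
()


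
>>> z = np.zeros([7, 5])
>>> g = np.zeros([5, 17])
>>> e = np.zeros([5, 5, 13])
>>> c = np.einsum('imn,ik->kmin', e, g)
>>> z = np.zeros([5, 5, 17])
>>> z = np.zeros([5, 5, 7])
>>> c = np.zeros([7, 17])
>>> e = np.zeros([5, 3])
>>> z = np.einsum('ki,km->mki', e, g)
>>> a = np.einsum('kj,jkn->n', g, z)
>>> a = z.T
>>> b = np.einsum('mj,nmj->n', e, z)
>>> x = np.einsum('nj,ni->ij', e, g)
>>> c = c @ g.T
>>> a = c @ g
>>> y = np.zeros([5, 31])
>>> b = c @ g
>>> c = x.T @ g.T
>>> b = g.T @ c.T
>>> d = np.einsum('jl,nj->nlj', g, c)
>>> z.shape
(17, 5, 3)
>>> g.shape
(5, 17)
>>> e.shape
(5, 3)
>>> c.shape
(3, 5)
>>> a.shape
(7, 17)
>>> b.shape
(17, 3)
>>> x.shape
(17, 3)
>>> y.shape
(5, 31)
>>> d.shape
(3, 17, 5)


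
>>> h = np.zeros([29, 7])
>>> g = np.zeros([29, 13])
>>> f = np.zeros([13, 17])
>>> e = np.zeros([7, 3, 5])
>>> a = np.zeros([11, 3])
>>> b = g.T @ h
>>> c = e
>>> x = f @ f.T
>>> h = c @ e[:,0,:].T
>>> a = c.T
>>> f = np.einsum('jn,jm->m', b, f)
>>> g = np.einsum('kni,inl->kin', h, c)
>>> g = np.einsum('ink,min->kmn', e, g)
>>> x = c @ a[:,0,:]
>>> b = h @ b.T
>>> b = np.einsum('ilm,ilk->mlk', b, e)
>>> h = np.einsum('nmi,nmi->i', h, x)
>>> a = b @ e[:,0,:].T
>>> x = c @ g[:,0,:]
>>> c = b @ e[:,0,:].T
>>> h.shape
(7,)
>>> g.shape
(5, 7, 3)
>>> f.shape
(17,)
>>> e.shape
(7, 3, 5)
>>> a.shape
(13, 3, 7)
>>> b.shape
(13, 3, 5)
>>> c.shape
(13, 3, 7)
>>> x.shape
(7, 3, 3)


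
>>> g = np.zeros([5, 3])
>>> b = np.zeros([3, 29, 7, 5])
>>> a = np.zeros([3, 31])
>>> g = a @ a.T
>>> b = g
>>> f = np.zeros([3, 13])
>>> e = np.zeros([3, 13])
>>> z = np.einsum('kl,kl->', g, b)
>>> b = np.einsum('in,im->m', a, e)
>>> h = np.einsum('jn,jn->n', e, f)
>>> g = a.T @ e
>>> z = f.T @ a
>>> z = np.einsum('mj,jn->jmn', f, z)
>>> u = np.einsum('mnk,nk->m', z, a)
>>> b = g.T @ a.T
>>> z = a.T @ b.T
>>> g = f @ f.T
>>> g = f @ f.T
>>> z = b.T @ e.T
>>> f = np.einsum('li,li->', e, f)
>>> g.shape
(3, 3)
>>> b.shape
(13, 3)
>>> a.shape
(3, 31)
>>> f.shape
()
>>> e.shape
(3, 13)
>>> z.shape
(3, 3)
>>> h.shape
(13,)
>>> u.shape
(13,)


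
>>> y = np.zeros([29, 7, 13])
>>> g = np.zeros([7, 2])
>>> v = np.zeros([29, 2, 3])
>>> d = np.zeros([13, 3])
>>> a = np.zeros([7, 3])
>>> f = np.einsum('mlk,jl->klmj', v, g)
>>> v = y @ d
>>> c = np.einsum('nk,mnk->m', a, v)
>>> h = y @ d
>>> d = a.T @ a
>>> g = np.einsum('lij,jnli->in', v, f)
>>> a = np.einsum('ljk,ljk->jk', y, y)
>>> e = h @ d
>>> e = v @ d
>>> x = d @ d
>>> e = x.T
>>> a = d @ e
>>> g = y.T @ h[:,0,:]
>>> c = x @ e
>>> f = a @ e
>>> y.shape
(29, 7, 13)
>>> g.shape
(13, 7, 3)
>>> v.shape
(29, 7, 3)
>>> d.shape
(3, 3)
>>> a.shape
(3, 3)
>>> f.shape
(3, 3)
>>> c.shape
(3, 3)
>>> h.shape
(29, 7, 3)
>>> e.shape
(3, 3)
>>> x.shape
(3, 3)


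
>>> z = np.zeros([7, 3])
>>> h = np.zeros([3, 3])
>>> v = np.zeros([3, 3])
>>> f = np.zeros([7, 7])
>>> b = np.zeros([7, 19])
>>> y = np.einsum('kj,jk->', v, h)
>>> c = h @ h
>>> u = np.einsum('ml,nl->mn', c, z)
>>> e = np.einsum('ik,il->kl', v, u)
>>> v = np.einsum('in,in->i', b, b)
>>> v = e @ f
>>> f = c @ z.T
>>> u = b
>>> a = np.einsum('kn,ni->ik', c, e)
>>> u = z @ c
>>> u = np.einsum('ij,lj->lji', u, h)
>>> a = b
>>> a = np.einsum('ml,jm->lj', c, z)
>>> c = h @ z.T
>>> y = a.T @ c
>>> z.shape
(7, 3)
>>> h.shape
(3, 3)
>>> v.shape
(3, 7)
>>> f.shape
(3, 7)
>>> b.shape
(7, 19)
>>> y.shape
(7, 7)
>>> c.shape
(3, 7)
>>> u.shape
(3, 3, 7)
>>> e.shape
(3, 7)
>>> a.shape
(3, 7)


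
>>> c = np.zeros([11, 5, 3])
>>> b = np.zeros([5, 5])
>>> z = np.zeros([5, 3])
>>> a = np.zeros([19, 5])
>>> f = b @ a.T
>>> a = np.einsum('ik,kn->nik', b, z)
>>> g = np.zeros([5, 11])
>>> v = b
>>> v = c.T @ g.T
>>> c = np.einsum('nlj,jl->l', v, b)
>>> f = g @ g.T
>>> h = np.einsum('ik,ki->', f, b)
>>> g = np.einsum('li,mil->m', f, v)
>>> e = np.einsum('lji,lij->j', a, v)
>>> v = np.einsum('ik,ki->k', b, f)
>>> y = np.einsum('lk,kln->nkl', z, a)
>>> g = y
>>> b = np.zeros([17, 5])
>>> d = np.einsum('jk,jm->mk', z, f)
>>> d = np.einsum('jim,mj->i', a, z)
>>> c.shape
(5,)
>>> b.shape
(17, 5)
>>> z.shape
(5, 3)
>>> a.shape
(3, 5, 5)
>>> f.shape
(5, 5)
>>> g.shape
(5, 3, 5)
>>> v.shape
(5,)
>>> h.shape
()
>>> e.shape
(5,)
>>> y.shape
(5, 3, 5)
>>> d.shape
(5,)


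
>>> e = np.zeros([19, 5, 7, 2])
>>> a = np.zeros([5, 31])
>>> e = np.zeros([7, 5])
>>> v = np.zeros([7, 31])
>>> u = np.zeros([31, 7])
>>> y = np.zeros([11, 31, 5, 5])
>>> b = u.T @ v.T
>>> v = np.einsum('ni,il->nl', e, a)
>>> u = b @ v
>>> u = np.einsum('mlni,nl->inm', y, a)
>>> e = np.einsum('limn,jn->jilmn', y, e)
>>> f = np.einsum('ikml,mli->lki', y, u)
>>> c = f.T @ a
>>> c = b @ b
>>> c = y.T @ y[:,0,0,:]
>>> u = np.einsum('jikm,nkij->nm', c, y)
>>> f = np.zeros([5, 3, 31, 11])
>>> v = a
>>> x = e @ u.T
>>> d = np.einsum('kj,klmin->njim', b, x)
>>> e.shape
(7, 31, 11, 5, 5)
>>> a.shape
(5, 31)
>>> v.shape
(5, 31)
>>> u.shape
(11, 5)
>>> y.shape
(11, 31, 5, 5)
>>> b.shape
(7, 7)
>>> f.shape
(5, 3, 31, 11)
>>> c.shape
(5, 5, 31, 5)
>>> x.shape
(7, 31, 11, 5, 11)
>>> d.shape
(11, 7, 5, 11)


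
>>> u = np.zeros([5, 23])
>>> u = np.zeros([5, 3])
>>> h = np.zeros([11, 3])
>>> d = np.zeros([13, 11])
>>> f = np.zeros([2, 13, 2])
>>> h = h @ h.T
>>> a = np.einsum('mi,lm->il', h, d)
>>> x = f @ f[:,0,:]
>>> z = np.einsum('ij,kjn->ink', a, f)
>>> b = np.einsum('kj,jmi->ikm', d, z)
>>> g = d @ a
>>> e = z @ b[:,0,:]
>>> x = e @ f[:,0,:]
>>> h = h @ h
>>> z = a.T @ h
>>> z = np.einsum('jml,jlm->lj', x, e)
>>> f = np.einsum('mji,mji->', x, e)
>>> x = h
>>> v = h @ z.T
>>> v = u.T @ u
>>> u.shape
(5, 3)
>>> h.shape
(11, 11)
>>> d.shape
(13, 11)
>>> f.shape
()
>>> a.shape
(11, 13)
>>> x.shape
(11, 11)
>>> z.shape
(2, 11)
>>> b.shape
(2, 13, 2)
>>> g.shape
(13, 13)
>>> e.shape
(11, 2, 2)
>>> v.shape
(3, 3)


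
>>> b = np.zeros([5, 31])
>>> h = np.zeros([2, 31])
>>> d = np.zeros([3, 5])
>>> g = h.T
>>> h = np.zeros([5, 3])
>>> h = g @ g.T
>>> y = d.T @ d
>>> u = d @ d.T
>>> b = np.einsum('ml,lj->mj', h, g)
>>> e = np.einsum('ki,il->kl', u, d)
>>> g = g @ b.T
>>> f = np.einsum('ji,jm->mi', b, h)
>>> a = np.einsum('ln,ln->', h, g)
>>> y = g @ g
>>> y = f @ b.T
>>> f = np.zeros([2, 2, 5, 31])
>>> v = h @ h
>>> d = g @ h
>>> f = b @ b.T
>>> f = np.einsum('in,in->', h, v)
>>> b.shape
(31, 2)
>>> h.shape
(31, 31)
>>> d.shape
(31, 31)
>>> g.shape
(31, 31)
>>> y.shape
(31, 31)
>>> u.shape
(3, 3)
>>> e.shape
(3, 5)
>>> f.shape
()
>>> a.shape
()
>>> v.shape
(31, 31)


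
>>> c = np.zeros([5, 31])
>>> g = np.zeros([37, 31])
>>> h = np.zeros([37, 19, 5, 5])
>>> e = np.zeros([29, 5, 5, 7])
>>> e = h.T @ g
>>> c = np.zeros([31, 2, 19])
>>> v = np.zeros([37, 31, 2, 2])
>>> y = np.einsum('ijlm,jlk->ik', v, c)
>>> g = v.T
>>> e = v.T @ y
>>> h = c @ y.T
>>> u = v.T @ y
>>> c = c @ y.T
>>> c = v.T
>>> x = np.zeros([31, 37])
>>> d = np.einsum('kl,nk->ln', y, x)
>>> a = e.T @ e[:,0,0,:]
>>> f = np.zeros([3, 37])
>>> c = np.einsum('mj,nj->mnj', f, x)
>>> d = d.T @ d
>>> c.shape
(3, 31, 37)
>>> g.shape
(2, 2, 31, 37)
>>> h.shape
(31, 2, 37)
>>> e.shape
(2, 2, 31, 19)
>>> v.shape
(37, 31, 2, 2)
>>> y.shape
(37, 19)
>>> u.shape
(2, 2, 31, 19)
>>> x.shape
(31, 37)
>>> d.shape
(31, 31)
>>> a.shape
(19, 31, 2, 19)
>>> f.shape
(3, 37)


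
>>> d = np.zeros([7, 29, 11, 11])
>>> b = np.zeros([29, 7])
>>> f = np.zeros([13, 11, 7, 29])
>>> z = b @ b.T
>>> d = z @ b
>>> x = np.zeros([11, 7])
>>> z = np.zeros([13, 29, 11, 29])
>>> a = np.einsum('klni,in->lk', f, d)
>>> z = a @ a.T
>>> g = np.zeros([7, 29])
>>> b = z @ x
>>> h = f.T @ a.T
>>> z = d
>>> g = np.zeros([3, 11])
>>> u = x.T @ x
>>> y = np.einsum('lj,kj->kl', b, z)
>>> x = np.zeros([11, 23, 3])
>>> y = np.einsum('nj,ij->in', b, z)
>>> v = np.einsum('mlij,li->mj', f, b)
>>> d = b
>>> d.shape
(11, 7)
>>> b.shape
(11, 7)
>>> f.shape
(13, 11, 7, 29)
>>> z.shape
(29, 7)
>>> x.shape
(11, 23, 3)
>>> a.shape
(11, 13)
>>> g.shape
(3, 11)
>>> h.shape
(29, 7, 11, 11)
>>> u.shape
(7, 7)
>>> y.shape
(29, 11)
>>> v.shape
(13, 29)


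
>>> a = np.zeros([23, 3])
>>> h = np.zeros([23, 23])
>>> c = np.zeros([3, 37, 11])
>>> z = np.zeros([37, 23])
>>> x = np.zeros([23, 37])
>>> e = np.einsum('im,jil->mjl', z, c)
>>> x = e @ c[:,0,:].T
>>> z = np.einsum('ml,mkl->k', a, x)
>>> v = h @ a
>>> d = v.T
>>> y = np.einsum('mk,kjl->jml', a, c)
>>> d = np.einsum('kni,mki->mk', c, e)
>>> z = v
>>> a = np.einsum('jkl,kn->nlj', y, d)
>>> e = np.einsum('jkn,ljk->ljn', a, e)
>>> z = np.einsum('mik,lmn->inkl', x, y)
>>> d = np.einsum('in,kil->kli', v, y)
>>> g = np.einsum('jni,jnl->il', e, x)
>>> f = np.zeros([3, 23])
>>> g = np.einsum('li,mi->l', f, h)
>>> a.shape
(3, 11, 37)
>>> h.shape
(23, 23)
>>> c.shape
(3, 37, 11)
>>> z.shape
(3, 11, 3, 37)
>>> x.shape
(23, 3, 3)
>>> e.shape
(23, 3, 37)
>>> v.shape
(23, 3)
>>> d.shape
(37, 11, 23)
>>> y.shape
(37, 23, 11)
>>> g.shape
(3,)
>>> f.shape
(3, 23)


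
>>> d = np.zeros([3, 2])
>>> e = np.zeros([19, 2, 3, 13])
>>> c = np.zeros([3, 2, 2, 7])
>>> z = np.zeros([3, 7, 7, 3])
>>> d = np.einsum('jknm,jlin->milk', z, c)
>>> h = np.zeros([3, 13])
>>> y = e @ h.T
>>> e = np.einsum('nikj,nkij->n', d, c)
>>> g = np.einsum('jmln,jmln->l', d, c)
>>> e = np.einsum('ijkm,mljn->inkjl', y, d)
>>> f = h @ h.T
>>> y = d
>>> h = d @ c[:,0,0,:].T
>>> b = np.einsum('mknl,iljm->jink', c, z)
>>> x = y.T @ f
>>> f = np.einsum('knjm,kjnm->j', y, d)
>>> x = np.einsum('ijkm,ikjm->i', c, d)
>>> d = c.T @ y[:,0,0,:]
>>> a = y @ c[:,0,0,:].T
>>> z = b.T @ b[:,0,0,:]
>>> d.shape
(7, 2, 2, 7)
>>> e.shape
(19, 7, 3, 2, 2)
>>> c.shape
(3, 2, 2, 7)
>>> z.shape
(2, 2, 3, 2)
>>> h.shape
(3, 2, 2, 3)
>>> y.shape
(3, 2, 2, 7)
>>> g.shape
(2,)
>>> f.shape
(2,)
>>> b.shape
(7, 3, 2, 2)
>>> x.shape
(3,)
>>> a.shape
(3, 2, 2, 3)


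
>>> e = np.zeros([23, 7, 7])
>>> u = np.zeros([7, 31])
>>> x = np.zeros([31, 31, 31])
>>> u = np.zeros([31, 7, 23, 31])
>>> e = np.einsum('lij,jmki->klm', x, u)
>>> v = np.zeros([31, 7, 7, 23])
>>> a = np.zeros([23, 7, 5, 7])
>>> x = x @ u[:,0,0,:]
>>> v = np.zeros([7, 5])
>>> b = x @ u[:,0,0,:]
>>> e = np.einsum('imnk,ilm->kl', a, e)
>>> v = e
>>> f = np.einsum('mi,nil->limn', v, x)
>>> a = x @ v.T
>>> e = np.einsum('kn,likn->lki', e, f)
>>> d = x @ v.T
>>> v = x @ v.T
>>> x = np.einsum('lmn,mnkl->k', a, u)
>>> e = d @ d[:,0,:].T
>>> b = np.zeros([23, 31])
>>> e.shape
(31, 31, 31)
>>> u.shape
(31, 7, 23, 31)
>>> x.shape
(23,)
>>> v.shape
(31, 31, 7)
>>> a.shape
(31, 31, 7)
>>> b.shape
(23, 31)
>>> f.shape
(31, 31, 7, 31)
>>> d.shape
(31, 31, 7)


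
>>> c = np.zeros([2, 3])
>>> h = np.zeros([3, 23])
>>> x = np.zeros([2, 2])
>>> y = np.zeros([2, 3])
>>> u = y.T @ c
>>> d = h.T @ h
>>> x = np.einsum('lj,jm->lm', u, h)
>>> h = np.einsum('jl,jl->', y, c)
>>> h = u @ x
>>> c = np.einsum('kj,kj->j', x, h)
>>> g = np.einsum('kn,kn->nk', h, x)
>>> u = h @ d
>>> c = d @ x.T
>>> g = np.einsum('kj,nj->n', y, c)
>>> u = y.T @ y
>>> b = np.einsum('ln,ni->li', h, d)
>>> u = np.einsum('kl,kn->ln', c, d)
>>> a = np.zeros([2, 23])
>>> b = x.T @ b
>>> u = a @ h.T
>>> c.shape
(23, 3)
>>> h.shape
(3, 23)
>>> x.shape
(3, 23)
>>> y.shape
(2, 3)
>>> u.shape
(2, 3)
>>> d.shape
(23, 23)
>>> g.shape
(23,)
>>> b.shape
(23, 23)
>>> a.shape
(2, 23)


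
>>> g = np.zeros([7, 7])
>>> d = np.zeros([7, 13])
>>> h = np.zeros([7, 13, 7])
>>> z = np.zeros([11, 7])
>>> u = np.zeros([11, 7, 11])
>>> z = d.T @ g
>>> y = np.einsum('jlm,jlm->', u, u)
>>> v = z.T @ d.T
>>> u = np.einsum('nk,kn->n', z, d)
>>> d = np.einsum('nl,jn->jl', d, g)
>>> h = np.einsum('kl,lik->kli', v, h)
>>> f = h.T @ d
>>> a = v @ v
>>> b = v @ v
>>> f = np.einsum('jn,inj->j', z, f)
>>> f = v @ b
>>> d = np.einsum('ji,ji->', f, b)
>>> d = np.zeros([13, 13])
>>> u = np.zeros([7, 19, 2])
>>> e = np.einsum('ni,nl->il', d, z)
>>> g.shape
(7, 7)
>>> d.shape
(13, 13)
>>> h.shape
(7, 7, 13)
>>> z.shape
(13, 7)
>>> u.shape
(7, 19, 2)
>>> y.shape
()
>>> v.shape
(7, 7)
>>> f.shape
(7, 7)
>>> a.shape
(7, 7)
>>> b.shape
(7, 7)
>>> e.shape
(13, 7)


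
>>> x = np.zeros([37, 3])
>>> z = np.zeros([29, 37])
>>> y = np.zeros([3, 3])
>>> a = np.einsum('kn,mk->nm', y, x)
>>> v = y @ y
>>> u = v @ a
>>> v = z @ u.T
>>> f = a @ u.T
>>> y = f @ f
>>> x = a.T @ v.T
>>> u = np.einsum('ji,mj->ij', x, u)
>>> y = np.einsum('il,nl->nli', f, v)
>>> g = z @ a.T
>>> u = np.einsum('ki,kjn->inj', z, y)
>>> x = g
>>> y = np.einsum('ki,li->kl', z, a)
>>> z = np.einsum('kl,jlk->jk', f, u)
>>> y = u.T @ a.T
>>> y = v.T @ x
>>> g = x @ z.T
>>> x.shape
(29, 3)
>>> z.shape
(37, 3)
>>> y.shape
(3, 3)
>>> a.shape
(3, 37)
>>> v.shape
(29, 3)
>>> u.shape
(37, 3, 3)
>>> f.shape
(3, 3)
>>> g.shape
(29, 37)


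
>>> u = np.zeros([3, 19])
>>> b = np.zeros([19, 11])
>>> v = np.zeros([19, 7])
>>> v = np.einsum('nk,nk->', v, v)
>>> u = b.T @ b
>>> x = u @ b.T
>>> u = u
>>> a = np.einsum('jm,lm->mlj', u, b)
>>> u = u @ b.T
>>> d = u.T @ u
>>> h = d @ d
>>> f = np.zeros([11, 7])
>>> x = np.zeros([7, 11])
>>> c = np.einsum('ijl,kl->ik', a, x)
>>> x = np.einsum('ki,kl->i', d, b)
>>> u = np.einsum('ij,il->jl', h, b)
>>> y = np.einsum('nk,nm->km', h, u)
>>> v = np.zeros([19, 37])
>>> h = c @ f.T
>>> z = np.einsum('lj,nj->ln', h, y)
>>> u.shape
(19, 11)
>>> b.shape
(19, 11)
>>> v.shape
(19, 37)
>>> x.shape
(19,)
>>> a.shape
(11, 19, 11)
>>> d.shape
(19, 19)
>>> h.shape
(11, 11)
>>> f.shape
(11, 7)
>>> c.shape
(11, 7)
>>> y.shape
(19, 11)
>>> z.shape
(11, 19)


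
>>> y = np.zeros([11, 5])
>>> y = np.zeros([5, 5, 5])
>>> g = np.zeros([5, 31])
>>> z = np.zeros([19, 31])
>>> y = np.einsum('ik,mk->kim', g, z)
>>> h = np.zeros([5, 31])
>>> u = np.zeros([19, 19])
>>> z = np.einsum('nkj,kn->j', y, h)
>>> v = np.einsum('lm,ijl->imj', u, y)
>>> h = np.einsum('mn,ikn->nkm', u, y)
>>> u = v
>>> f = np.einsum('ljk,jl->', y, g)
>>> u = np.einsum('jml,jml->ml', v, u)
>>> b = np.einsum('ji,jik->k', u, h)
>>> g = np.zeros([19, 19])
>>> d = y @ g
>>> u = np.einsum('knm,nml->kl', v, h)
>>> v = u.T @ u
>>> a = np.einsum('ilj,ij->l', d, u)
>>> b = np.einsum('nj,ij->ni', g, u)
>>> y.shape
(31, 5, 19)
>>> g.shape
(19, 19)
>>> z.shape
(19,)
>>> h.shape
(19, 5, 19)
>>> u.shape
(31, 19)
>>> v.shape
(19, 19)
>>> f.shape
()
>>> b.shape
(19, 31)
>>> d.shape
(31, 5, 19)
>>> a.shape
(5,)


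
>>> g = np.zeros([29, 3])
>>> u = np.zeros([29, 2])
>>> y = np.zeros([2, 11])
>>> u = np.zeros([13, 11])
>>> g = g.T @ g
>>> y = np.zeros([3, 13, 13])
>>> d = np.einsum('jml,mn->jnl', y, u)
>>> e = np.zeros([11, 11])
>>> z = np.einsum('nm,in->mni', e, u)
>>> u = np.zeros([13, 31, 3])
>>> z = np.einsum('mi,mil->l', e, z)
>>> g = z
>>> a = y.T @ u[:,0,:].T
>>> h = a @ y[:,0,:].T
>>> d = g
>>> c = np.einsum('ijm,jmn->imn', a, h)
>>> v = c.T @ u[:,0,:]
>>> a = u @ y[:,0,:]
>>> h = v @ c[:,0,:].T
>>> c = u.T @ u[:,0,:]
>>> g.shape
(13,)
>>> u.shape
(13, 31, 3)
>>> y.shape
(3, 13, 13)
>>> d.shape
(13,)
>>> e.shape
(11, 11)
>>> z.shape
(13,)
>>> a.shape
(13, 31, 13)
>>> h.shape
(3, 13, 13)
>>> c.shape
(3, 31, 3)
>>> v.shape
(3, 13, 3)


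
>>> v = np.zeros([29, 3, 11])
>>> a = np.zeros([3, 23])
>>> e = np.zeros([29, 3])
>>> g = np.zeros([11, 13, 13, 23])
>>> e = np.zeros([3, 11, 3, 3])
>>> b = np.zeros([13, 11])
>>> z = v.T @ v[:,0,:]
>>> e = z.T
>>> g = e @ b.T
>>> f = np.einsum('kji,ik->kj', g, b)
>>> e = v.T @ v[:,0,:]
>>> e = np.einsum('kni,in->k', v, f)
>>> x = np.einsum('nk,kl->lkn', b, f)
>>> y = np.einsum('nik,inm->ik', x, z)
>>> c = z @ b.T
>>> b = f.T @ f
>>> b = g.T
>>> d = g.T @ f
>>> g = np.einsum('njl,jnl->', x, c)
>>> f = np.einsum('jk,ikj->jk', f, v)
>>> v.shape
(29, 3, 11)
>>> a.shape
(3, 23)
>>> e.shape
(29,)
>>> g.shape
()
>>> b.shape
(13, 3, 11)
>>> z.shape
(11, 3, 11)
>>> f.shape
(11, 3)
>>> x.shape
(3, 11, 13)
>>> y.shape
(11, 13)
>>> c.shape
(11, 3, 13)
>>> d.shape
(13, 3, 3)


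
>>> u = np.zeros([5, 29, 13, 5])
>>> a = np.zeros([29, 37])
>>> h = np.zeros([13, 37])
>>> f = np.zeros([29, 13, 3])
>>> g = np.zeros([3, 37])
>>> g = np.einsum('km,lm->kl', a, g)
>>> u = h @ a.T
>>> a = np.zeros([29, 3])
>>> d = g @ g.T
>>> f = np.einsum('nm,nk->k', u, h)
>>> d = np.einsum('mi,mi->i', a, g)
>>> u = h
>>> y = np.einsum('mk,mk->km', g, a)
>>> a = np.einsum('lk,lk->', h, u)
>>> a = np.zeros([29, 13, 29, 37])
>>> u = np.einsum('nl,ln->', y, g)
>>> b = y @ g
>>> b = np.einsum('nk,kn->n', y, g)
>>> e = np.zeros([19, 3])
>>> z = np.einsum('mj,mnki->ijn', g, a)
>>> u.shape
()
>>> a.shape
(29, 13, 29, 37)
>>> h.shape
(13, 37)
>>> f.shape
(37,)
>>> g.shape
(29, 3)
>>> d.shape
(3,)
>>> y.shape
(3, 29)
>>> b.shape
(3,)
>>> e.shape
(19, 3)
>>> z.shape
(37, 3, 13)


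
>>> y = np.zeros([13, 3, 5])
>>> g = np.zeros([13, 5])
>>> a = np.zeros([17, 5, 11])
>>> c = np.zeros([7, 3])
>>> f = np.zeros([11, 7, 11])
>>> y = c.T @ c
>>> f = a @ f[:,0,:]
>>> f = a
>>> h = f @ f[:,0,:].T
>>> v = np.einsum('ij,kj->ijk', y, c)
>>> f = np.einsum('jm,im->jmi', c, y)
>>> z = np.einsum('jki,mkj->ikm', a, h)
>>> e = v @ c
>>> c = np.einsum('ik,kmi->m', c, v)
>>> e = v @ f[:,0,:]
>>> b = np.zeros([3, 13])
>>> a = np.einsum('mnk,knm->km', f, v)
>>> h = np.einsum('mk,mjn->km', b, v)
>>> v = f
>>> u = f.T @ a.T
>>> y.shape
(3, 3)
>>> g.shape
(13, 5)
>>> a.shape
(3, 7)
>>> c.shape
(3,)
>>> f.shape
(7, 3, 3)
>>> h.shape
(13, 3)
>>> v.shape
(7, 3, 3)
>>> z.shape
(11, 5, 17)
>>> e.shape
(3, 3, 3)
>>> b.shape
(3, 13)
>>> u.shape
(3, 3, 3)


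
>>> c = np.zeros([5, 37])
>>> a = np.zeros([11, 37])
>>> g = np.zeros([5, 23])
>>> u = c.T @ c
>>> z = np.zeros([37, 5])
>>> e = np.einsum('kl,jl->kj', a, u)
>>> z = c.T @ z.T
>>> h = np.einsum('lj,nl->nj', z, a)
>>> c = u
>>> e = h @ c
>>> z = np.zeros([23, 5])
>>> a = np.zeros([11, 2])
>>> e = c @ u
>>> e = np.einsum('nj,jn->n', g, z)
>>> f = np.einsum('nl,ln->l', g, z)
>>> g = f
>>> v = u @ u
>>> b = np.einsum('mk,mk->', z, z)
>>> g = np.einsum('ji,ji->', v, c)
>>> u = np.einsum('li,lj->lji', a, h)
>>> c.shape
(37, 37)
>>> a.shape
(11, 2)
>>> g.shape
()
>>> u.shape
(11, 37, 2)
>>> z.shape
(23, 5)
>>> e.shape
(5,)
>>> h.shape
(11, 37)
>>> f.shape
(23,)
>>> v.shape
(37, 37)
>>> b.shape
()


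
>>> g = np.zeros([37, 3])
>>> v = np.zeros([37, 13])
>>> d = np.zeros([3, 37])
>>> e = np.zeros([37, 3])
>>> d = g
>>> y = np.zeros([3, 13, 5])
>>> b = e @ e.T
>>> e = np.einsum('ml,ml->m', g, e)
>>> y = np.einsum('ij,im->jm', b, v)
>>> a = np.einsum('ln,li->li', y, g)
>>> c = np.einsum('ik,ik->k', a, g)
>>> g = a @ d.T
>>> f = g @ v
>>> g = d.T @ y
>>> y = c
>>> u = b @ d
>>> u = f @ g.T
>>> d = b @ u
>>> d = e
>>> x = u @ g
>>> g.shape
(3, 13)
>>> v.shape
(37, 13)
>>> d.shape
(37,)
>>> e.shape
(37,)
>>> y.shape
(3,)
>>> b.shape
(37, 37)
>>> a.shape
(37, 3)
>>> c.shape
(3,)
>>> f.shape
(37, 13)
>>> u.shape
(37, 3)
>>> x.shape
(37, 13)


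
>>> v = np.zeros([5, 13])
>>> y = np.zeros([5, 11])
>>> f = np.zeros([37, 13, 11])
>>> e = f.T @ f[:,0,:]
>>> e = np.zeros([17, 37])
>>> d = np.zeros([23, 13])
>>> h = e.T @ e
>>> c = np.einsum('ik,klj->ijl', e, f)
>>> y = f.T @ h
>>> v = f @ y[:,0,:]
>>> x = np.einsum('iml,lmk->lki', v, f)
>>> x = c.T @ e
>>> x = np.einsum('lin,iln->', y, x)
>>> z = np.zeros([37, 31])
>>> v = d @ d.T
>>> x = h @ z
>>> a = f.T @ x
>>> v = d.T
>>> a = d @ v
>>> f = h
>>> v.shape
(13, 23)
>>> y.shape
(11, 13, 37)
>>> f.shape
(37, 37)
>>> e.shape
(17, 37)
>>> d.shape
(23, 13)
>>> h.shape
(37, 37)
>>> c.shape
(17, 11, 13)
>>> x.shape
(37, 31)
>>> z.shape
(37, 31)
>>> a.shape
(23, 23)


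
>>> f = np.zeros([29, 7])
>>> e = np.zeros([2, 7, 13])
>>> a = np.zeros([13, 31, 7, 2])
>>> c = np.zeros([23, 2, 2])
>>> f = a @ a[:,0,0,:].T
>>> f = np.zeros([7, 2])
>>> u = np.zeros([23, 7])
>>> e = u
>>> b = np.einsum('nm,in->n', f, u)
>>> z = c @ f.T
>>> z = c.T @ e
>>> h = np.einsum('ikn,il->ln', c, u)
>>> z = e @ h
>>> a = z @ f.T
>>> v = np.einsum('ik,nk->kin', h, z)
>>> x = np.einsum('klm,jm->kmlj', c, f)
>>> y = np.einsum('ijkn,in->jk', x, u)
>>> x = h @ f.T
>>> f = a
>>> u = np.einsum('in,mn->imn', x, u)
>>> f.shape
(23, 7)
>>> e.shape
(23, 7)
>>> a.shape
(23, 7)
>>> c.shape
(23, 2, 2)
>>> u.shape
(7, 23, 7)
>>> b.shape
(7,)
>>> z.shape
(23, 2)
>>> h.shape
(7, 2)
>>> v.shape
(2, 7, 23)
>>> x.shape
(7, 7)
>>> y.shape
(2, 2)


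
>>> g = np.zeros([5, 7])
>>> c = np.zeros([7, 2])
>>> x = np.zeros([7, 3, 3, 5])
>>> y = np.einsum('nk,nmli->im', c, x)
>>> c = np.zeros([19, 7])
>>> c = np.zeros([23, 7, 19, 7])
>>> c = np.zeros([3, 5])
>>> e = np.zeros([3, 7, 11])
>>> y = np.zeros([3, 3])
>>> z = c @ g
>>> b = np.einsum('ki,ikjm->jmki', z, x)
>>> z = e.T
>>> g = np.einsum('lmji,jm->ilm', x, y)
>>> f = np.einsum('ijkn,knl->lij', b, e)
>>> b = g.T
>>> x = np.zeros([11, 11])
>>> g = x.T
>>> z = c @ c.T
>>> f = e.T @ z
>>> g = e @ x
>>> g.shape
(3, 7, 11)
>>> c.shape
(3, 5)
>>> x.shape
(11, 11)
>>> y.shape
(3, 3)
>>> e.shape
(3, 7, 11)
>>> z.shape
(3, 3)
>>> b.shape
(3, 7, 5)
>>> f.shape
(11, 7, 3)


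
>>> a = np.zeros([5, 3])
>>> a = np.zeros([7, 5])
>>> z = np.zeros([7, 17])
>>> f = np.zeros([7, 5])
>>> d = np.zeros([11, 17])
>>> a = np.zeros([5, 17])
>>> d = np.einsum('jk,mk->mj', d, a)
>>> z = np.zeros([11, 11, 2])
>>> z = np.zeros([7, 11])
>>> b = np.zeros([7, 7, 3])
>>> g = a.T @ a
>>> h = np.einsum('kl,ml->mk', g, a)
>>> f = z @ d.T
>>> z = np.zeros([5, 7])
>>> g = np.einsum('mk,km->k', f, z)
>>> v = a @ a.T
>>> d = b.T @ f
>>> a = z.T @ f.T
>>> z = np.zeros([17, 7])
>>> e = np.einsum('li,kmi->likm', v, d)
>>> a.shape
(7, 7)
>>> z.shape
(17, 7)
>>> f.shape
(7, 5)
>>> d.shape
(3, 7, 5)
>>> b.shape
(7, 7, 3)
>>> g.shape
(5,)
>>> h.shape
(5, 17)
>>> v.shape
(5, 5)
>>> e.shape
(5, 5, 3, 7)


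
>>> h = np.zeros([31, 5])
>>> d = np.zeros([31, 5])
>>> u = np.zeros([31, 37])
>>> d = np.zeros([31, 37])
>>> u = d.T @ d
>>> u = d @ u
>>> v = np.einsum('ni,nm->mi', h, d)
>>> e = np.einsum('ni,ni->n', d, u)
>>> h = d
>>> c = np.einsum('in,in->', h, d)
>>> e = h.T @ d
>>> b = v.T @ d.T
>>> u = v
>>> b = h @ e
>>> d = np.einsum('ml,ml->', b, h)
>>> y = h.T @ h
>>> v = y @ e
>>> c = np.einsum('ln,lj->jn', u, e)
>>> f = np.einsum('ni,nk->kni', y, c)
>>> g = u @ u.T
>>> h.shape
(31, 37)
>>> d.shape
()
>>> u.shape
(37, 5)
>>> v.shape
(37, 37)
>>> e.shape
(37, 37)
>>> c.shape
(37, 5)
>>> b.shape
(31, 37)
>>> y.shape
(37, 37)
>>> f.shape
(5, 37, 37)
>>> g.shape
(37, 37)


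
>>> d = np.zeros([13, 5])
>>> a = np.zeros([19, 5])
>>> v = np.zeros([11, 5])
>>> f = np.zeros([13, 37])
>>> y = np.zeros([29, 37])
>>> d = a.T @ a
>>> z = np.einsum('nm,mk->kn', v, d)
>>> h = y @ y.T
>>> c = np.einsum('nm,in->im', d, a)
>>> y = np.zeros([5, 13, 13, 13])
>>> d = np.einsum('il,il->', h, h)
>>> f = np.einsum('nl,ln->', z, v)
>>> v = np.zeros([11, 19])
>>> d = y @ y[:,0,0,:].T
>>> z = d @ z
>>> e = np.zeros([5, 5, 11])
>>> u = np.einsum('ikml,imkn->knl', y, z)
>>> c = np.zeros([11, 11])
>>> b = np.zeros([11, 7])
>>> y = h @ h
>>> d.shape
(5, 13, 13, 5)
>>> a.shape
(19, 5)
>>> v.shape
(11, 19)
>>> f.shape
()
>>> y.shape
(29, 29)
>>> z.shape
(5, 13, 13, 11)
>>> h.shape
(29, 29)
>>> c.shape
(11, 11)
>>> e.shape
(5, 5, 11)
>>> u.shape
(13, 11, 13)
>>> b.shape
(11, 7)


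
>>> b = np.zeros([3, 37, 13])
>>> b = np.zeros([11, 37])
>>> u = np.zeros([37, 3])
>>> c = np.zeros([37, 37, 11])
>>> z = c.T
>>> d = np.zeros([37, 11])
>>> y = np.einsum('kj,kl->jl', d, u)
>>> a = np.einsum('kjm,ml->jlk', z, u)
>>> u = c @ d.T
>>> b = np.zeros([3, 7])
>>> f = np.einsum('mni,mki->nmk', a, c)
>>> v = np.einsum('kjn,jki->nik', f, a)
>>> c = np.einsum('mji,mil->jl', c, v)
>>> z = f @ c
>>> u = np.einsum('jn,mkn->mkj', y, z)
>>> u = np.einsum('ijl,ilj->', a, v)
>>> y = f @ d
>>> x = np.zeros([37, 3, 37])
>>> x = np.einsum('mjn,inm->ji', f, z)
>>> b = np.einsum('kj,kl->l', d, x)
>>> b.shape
(3,)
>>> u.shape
()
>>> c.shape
(37, 3)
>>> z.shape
(3, 37, 3)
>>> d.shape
(37, 11)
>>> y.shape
(3, 37, 11)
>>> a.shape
(37, 3, 11)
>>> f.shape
(3, 37, 37)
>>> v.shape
(37, 11, 3)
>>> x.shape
(37, 3)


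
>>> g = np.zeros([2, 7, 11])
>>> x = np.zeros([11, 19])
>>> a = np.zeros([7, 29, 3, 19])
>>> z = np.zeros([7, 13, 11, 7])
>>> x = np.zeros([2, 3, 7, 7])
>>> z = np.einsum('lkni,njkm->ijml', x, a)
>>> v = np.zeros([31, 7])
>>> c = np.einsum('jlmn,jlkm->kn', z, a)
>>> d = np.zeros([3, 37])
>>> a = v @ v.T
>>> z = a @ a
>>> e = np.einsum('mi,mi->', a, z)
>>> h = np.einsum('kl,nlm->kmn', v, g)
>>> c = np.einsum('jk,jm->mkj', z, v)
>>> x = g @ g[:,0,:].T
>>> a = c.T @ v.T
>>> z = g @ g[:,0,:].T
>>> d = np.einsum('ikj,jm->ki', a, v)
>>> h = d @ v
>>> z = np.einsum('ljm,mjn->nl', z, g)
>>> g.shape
(2, 7, 11)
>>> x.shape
(2, 7, 2)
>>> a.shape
(31, 31, 31)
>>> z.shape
(11, 2)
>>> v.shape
(31, 7)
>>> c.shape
(7, 31, 31)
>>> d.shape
(31, 31)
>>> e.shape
()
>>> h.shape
(31, 7)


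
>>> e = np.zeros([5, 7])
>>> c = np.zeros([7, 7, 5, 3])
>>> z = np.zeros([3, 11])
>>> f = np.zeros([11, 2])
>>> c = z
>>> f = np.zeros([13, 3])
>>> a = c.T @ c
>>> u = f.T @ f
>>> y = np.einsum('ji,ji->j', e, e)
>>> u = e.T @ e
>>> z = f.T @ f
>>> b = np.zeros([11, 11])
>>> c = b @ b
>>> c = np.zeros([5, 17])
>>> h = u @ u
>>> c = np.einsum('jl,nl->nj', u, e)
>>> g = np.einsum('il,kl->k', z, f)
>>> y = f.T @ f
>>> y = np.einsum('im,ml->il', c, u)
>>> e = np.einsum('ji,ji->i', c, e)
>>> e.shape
(7,)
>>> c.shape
(5, 7)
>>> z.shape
(3, 3)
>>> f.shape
(13, 3)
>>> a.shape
(11, 11)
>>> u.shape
(7, 7)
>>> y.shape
(5, 7)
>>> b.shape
(11, 11)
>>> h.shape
(7, 7)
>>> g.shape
(13,)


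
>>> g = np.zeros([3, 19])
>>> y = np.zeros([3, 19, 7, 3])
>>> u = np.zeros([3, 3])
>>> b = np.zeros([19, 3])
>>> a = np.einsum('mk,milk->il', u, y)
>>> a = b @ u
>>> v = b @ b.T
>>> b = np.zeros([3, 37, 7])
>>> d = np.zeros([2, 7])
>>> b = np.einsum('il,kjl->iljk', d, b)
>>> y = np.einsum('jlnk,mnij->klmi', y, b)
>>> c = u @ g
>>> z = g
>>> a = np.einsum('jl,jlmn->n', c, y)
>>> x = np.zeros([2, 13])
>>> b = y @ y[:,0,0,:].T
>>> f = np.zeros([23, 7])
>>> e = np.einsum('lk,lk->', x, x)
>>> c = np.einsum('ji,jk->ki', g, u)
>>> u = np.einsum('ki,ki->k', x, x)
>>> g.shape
(3, 19)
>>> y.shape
(3, 19, 2, 37)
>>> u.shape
(2,)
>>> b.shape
(3, 19, 2, 3)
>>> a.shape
(37,)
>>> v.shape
(19, 19)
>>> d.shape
(2, 7)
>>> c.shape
(3, 19)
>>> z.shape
(3, 19)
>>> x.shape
(2, 13)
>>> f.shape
(23, 7)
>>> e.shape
()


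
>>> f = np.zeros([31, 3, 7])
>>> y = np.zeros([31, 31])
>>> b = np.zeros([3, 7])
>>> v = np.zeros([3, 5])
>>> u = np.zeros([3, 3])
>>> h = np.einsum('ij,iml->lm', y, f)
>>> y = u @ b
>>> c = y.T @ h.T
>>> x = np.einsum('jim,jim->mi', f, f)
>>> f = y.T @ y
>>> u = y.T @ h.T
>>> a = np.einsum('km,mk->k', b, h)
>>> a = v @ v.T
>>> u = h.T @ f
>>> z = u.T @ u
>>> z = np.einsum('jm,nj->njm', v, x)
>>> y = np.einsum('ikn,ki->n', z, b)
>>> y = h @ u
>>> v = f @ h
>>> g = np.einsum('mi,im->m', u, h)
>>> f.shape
(7, 7)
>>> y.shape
(7, 7)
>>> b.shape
(3, 7)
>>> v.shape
(7, 3)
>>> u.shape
(3, 7)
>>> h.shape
(7, 3)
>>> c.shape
(7, 7)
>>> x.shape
(7, 3)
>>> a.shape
(3, 3)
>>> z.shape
(7, 3, 5)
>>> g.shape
(3,)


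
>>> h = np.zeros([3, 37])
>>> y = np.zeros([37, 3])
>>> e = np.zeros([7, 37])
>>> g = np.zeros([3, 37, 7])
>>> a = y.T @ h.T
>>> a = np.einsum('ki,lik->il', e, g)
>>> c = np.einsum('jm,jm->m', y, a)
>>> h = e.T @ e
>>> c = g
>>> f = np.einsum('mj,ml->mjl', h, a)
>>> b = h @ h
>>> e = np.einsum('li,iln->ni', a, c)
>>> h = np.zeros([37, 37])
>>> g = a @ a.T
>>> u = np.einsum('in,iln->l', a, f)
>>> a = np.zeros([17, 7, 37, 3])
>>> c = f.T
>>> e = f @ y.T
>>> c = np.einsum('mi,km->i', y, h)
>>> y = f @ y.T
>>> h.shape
(37, 37)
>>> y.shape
(37, 37, 37)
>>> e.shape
(37, 37, 37)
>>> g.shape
(37, 37)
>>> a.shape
(17, 7, 37, 3)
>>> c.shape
(3,)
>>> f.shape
(37, 37, 3)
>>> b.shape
(37, 37)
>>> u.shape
(37,)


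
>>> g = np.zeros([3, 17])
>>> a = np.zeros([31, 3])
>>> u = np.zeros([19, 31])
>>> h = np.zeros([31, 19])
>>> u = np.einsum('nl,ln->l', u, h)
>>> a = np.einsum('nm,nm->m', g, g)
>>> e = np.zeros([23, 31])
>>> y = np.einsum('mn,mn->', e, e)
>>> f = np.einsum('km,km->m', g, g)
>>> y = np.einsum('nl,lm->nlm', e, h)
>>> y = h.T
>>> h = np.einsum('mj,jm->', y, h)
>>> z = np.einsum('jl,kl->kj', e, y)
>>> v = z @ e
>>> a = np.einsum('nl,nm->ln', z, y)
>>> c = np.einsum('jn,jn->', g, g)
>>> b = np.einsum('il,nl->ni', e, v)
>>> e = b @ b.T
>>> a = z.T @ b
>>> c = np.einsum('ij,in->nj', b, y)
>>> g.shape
(3, 17)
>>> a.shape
(23, 23)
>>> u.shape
(31,)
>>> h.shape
()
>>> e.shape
(19, 19)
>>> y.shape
(19, 31)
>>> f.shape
(17,)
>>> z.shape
(19, 23)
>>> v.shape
(19, 31)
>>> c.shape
(31, 23)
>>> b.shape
(19, 23)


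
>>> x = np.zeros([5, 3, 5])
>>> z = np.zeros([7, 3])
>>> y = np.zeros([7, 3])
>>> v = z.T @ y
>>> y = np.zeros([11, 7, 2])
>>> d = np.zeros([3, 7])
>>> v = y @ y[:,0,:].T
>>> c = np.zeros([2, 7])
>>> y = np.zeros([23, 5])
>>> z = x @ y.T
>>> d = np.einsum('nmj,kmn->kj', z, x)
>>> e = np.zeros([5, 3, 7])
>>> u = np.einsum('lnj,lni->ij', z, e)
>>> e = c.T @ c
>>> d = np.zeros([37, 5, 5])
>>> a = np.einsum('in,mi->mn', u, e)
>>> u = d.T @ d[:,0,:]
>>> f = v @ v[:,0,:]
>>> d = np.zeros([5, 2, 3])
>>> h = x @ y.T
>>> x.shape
(5, 3, 5)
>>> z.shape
(5, 3, 23)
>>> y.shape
(23, 5)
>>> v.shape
(11, 7, 11)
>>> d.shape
(5, 2, 3)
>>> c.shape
(2, 7)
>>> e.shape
(7, 7)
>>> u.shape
(5, 5, 5)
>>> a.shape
(7, 23)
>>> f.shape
(11, 7, 11)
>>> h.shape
(5, 3, 23)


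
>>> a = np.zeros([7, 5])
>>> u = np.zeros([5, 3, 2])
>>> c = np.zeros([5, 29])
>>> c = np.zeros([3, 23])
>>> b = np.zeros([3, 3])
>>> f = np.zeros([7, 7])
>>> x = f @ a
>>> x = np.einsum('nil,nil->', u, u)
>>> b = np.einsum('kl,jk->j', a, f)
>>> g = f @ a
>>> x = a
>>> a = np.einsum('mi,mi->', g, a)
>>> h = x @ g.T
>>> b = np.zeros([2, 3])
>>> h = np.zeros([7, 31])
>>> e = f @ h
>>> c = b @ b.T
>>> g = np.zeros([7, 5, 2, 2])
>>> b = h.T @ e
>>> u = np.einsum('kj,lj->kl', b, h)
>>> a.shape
()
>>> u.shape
(31, 7)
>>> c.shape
(2, 2)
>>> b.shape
(31, 31)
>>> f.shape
(7, 7)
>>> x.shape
(7, 5)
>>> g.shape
(7, 5, 2, 2)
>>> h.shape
(7, 31)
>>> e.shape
(7, 31)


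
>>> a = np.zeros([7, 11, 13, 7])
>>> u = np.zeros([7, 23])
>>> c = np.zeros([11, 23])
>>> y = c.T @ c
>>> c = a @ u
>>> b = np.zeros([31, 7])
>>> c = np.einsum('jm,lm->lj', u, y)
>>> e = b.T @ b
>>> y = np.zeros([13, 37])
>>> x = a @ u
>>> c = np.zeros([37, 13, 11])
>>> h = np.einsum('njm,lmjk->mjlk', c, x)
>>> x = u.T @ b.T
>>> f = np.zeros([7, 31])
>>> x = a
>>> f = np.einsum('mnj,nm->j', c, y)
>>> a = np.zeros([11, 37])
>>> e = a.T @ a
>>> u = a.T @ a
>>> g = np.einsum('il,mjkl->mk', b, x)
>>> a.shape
(11, 37)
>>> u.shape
(37, 37)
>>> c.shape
(37, 13, 11)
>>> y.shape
(13, 37)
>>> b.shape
(31, 7)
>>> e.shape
(37, 37)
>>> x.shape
(7, 11, 13, 7)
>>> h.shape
(11, 13, 7, 23)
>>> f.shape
(11,)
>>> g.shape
(7, 13)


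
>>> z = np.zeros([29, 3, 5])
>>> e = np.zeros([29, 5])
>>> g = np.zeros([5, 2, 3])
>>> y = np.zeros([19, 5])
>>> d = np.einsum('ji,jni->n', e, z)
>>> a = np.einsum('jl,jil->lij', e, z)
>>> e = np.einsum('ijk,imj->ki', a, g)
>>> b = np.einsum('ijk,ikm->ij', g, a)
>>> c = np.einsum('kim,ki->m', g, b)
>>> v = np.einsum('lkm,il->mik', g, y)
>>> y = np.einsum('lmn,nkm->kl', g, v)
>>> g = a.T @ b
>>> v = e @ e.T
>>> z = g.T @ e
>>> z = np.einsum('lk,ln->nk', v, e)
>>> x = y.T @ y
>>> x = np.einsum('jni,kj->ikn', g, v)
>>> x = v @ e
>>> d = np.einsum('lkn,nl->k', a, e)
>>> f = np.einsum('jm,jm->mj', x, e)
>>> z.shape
(5, 29)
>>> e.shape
(29, 5)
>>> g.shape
(29, 3, 2)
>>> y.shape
(19, 5)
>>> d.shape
(3,)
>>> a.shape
(5, 3, 29)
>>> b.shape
(5, 2)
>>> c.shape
(3,)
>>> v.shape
(29, 29)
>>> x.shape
(29, 5)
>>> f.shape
(5, 29)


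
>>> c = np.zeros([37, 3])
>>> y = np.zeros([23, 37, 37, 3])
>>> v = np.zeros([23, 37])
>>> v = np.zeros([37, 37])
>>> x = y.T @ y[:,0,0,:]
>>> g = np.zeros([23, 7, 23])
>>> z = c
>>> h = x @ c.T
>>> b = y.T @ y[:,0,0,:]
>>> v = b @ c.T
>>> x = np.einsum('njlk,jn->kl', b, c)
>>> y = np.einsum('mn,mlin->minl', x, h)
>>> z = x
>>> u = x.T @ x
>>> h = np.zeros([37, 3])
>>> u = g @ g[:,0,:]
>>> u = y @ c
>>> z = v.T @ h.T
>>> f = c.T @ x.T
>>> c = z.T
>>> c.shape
(37, 37, 37, 37)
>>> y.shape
(3, 37, 37, 37)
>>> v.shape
(3, 37, 37, 37)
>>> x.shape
(3, 37)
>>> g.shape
(23, 7, 23)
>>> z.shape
(37, 37, 37, 37)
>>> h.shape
(37, 3)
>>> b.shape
(3, 37, 37, 3)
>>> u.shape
(3, 37, 37, 3)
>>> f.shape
(3, 3)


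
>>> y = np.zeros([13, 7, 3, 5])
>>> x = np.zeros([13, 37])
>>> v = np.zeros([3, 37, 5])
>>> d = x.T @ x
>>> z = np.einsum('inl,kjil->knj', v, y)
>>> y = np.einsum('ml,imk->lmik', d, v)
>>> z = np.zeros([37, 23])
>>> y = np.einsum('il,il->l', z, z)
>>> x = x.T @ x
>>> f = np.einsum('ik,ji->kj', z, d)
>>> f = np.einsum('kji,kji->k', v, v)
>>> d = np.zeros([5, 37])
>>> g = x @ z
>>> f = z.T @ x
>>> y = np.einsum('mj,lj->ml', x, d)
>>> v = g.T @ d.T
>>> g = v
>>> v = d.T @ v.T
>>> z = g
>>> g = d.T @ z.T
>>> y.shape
(37, 5)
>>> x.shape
(37, 37)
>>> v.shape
(37, 23)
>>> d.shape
(5, 37)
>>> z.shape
(23, 5)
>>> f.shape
(23, 37)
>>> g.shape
(37, 23)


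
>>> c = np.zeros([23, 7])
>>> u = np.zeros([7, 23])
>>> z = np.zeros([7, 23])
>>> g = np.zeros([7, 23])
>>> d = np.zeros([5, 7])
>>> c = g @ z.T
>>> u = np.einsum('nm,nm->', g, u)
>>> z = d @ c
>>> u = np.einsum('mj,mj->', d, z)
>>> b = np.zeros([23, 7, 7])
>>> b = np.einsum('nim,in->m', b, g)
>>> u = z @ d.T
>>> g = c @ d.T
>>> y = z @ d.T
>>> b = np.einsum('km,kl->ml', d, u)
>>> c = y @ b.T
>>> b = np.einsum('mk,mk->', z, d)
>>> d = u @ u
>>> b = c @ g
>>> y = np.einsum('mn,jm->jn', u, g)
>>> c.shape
(5, 7)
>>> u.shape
(5, 5)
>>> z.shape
(5, 7)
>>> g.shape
(7, 5)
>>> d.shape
(5, 5)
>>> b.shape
(5, 5)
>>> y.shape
(7, 5)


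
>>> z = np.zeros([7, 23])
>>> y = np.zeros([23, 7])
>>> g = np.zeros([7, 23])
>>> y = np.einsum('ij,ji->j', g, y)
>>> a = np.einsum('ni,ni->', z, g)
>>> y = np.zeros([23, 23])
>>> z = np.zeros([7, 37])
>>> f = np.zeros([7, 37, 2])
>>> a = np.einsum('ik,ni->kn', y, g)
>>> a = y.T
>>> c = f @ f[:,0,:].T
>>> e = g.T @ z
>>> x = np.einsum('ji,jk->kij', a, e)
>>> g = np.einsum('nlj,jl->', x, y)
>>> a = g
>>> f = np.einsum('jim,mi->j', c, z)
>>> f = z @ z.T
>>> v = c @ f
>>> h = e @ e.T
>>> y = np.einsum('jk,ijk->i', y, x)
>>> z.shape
(7, 37)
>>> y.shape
(37,)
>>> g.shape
()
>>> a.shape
()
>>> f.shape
(7, 7)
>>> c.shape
(7, 37, 7)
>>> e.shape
(23, 37)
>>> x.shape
(37, 23, 23)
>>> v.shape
(7, 37, 7)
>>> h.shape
(23, 23)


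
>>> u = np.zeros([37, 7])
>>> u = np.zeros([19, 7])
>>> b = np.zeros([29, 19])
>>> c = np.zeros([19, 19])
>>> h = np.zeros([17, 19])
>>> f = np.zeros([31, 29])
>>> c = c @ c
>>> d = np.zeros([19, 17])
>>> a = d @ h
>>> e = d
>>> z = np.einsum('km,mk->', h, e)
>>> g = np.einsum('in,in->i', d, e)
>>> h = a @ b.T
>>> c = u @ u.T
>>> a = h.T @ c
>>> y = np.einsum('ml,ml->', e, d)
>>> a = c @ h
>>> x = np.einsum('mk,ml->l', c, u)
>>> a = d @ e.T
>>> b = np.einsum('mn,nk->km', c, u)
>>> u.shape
(19, 7)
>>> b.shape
(7, 19)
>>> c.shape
(19, 19)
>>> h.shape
(19, 29)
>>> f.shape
(31, 29)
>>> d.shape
(19, 17)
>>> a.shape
(19, 19)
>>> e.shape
(19, 17)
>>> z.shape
()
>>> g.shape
(19,)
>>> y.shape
()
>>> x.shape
(7,)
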